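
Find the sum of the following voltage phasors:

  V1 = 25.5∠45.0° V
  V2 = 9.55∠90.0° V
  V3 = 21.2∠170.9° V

Step 1 — Convert each phasor to rectangular form:
  V1 = 25.5·(cos(45.0°) + j·sin(45.0°)) = 18.03 + j18.03 V
  V2 = 9.55·(cos(90.0°) + j·sin(90.0°)) = 0 + j9.55 V
  V3 = 21.2·(cos(170.9°) + j·sin(170.9°)) = -20.93 + j3.353 V
Step 2 — Sum components: V_total = -2.902 + j30.93 V.
Step 3 — Convert to polar: |V_total| = 31.07 V, ∠V_total = 95.4°.

V_total = 31.07∠95.4° V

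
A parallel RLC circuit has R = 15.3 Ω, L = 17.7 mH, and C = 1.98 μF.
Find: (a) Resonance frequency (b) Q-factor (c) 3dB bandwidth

Step 1 — Resonance: ω₀ = 1/√(LC) = 1/√(0.0177·1.98e-06) = 5342 rad/s.
Step 2 — f₀ = ω₀/(2π) = 850.2 Hz.
Step 3 — Parallel Q: Q = R/(ω₀L) = 15.3/(5342·0.0177) = 0.1618.
Step 4 — Bandwidth: Δω = ω₀/Q = 3.301e+04 rad/s; BW = Δω/(2π) = 5254 Hz.

(a) f₀ = 850.2 Hz  (b) Q = 0.1618  (c) BW = 5254 Hz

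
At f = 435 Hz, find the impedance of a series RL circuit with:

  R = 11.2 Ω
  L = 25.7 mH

Step 1 — Angular frequency: ω = 2π·f = 2π·435 = 2733 rad/s.
Step 2 — Component impedances:
  R: Z = R = 11.2 Ω
  L: Z = jωL = j·2733·0.0257 = 0 + j70.24 Ω
Step 3 — Series combination: Z_total = R + L = 11.2 + j70.24 Ω = 71.13∠80.9° Ω.

Z = 11.2 + j70.24 Ω = 71.13∠80.9° Ω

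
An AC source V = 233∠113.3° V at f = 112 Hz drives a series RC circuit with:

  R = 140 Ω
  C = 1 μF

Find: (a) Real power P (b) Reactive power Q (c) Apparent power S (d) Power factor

Step 1 — Angular frequency: ω = 2π·f = 2π·112 = 703.7 rad/s.
Step 2 — Component impedances:
  R: Z = R = 140 Ω
  C: Z = 1/(jωC) = -j/(ω·C) = 0 - j1421 Ω
Step 3 — Series combination: Z_total = R + C = 140 - j1421 Ω = 1428∠-84.4° Ω.
Step 4 — Source phasor: V = 233∠113.3° V = -92.16 + j214 V.
Step 5 — Current: I = V / Z = -0.1555 - j0.04954 A = 0.1632∠-162.3° A.
Step 6 — Complex power: S = V·I* = 3.728 - j37.84 VA.
Step 7 — Real power: P = Re(S) = 3.728 W.
Step 8 — Reactive power: Q = Im(S) = -37.84 VAR.
Step 9 — Apparent power: |S| = 38.02 VA.
Step 10 — Power factor: PF = P/|S| = 0.09805 (leading).

(a) P = 3.728 W  (b) Q = -37.84 VAR  (c) S = 38.02 VA  (d) PF = 0.09805 (leading)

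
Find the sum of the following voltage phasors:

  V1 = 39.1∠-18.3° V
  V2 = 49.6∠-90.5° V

Step 1 — Convert each phasor to rectangular form:
  V1 = 39.1·(cos(-18.3°) + j·sin(-18.3°)) = 37.12 - j12.28 V
  V2 = 49.6·(cos(-90.5°) + j·sin(-90.5°)) = -0.4328 - j49.6 V
Step 2 — Sum components: V_total = 36.69 - j61.88 V.
Step 3 — Convert to polar: |V_total| = 71.94 V, ∠V_total = -59.3°.

V_total = 71.94∠-59.3° V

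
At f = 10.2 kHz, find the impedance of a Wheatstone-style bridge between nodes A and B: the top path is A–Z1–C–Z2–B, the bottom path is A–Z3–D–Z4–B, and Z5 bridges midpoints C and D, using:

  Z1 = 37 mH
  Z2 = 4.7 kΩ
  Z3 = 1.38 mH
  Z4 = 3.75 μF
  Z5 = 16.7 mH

Step 1 — Angular frequency: ω = 2π·f = 2π·1.02e+04 = 6.409e+04 rad/s.
Step 2 — Component impedances:
  Z1: Z = jωL = j·6.409e+04·0.037 = 0 + j2371 Ω
  Z2: Z = R = 4700 Ω
  Z3: Z = jωL = j·6.409e+04·0.00138 = 0 + j88.44 Ω
  Z4: Z = 1/(jωC) = -j/(ω·C) = 0 - j4.161 Ω
  Z5: Z = jωL = j·6.409e+04·0.0167 = 0 + j1070 Ω
Step 3 — Bridge requires nodal analysis (the Z5 bridge couples midpoints C and D, so the two paths cannot be reduced to a simple series/parallel combination). Setting node B to ground and injecting 1 A at node A, the 3-node admittance system at A, C, D solves to V_A = Z_AB = 0.1065 + j82.05 Ω = 82.05∠89.9° Ω.

Z = 0.1065 + j82.05 Ω = 82.05∠89.9° Ω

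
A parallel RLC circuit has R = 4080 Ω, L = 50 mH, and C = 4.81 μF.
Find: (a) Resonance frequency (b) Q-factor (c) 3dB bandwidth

Step 1 — Resonance: ω₀ = 1/√(LC) = 1/√(0.05·4.81e-06) = 2039 rad/s.
Step 2 — f₀ = ω₀/(2π) = 324.5 Hz.
Step 3 — Parallel Q: Q = R/(ω₀L) = 4080/(2039·0.05) = 40.02.
Step 4 — Bandwidth: Δω = ω₀/Q = 50.96 rad/s; BW = Δω/(2π) = 8.11 Hz.

(a) f₀ = 324.5 Hz  (b) Q = 40.02  (c) BW = 8.11 Hz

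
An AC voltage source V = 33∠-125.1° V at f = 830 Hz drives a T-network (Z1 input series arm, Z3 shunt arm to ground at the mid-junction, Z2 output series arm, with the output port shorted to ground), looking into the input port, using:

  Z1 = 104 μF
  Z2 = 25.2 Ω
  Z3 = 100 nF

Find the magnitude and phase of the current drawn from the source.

Step 1 — Angular frequency: ω = 2π·f = 2π·830 = 5215 rad/s.
Step 2 — Component impedances:
  Z1: Z = 1/(jωC) = -j/(ω·C) = 0 - j1.844 Ω
  Z2: Z = R = 25.2 Ω
  Z3: Z = 1/(jωC) = -j/(ω·C) = 0 - j1918 Ω
Step 3 — With the output port shorted to ground, the output series arm Z2 runs from the junction to ground; the shunt arm Z3 also runs from the junction to ground. They appear in parallel: Z3 || Z2 = 25.2 - j0.3311 Ω.
Step 4 — Series with input arm Z1: Z_in = Z1 + (Z3 || Z2) = 25.2 - j2.175 Ω = 25.29∠-4.9° Ω.
Step 5 — Source phasor: V = 33∠-125.1° V = -18.98 - j27 V.
Step 6 — Ohm's law: I = V / Z_total = (-18.98 - j27) / (25.2 - j2.175) = -0.6557 - j1.128 A.
Step 7 — Convert to polar: |I| = 1.305 A, ∠I = -120.2°.

I = 1.305∠-120.2° A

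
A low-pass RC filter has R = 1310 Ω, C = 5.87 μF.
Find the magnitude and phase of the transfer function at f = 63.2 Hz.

Step 1 — Angular frequency: ω = 2π·63.2 = 397.1 rad/s.
Step 2 — Transfer function: H(jω) = 1/(1 + jωRC).
Step 3 — Denominator: 1 + jωRC = 1 + j·397.1·1310·5.87e-06 = 1 + j3.054.
Step 4 — H = 0.09686 - j0.2958.
Step 5 — Magnitude: |H| = 0.3112 (-10.1 dB); phase: φ = -71.9°.

|H| = 0.3112 (-10.1 dB), φ = -71.9°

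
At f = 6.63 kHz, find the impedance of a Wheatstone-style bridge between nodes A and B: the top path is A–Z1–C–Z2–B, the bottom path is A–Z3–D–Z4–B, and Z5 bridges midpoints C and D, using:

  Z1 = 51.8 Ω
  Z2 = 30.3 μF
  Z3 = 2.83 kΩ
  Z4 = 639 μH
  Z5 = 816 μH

Step 1 — Angular frequency: ω = 2π·f = 2π·6630 = 4.166e+04 rad/s.
Step 2 — Component impedances:
  Z1: Z = R = 51.8 Ω
  Z2: Z = 1/(jωC) = -j/(ω·C) = 0 - j0.7923 Ω
  Z3: Z = R = 2830 Ω
  Z4: Z = jωL = j·4.166e+04·0.000639 = 0 + j26.62 Ω
  Z5: Z = jωL = j·4.166e+04·0.000816 = 0 + j33.99 Ω
Step 3 — Bridge requires nodal analysis (the Z5 bridge couples midpoints C and D, so the two paths cannot be reduced to a simple series/parallel combination). Setting node B to ground and injecting 1 A at node A, the 3-node admittance system at A, C, D solves to V_A = Z_AB = 50.87 - j0.7818 Ω = 50.88∠-0.9° Ω.

Z = 50.87 - j0.7818 Ω = 50.88∠-0.9° Ω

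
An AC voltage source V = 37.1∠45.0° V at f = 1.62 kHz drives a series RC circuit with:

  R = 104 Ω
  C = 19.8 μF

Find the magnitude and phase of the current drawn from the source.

Step 1 — Angular frequency: ω = 2π·f = 2π·1620 = 1.018e+04 rad/s.
Step 2 — Component impedances:
  R: Z = R = 104 Ω
  C: Z = 1/(jωC) = -j/(ω·C) = 0 - j4.962 Ω
Step 3 — Series combination: Z_total = R + C = 104 - j4.962 Ω = 104.1∠-2.7° Ω.
Step 4 — Source phasor: V = 37.1∠45.0° V = 26.23 + j26.23 V.
Step 5 — Ohm's law: I = V / Z_total = (26.23 + j26.23) / (104 - j4.962) = 0.2397 + j0.2637 A.
Step 6 — Convert to polar: |I| = 0.3563 A, ∠I = 47.7°.

I = 0.3563∠47.7° A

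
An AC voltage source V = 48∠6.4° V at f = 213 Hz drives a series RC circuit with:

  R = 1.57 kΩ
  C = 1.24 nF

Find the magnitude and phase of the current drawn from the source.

Step 1 — Angular frequency: ω = 2π·f = 2π·213 = 1338 rad/s.
Step 2 — Component impedances:
  R: Z = R = 1570 Ω
  C: Z = 1/(jωC) = -j/(ω·C) = 0 - j6.026e+05 Ω
Step 3 — Series combination: Z_total = R + C = 1570 - j6.026e+05 Ω = 6.026e+05∠-89.9° Ω.
Step 4 — Source phasor: V = 48∠6.4° V = 47.7 + j5.351 V.
Step 5 — Ohm's law: I = V / Z_total = (47.7 + j5.351) / (1570 - j6.026e+05) = -8.673e-06 + j7.918e-05 A.
Step 6 — Convert to polar: |I| = 7.966e-05 A, ∠I = 96.3°.

I = 7.966e-05∠96.3° A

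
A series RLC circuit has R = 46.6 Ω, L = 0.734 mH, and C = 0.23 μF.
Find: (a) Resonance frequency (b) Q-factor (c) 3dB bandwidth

Step 1 — Resonance: ω₀ = 1/√(LC) = 1/√(0.000734·2.3e-07) = 7.696e+04 rad/s.
Step 2 — f₀ = ω₀/(2π) = 1.225e+04 Hz.
Step 3 — Series Q: Q = ω₀L/R = 7.696e+04·0.000734/46.6 = 1.212.
Step 4 — Bandwidth: Δω = ω₀/Q = 6.349e+04 rad/s; BW = Δω/(2π) = 1.01e+04 Hz.

(a) f₀ = 1.225e+04 Hz  (b) Q = 1.212  (c) BW = 1.01e+04 Hz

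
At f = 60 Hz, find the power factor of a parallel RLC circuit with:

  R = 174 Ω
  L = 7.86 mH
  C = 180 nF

Step 1 — Angular frequency: ω = 2π·f = 2π·60 = 377 rad/s.
Step 2 — Component impedances:
  R: Z = R = 174 Ω
  L: Z = jωL = j·377·0.00786 = 0 + j2.963 Ω
  C: Z = 1/(jωC) = -j/(ω·C) = 0 - j1.474e+04 Ω
Step 3 — Parallel combination: 1/Z_total = 1/R + 1/L + 1/C; Z_total = 0.05047 + j2.963 Ω = 2.963∠89.0° Ω.
Step 4 — Power factor: PF = cos(φ) = Re(Z)/|Z| = 0.05047/2.963 = 0.01703.
Step 5 — Type: Im(Z) = 2.963 ⇒ lagging (phase φ = 89.0°).

PF = 0.01703 (lagging, φ = 89.0°)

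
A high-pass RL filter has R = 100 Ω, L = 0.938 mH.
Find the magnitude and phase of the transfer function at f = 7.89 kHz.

Step 1 — Angular frequency: ω = 2π·7890 = 4.957e+04 rad/s.
Step 2 — Transfer function: H(jω) = jωL/(R + jωL).
Step 3 — Numerator jωL = j·46.5; denominator R + jωL = 100 + j46.5.
Step 4 — H = 0.1778 + j0.3823.
Step 5 — Magnitude: |H| = 0.4216 (-7.5 dB); phase: φ = 65.1°.

|H| = 0.4216 (-7.5 dB), φ = 65.1°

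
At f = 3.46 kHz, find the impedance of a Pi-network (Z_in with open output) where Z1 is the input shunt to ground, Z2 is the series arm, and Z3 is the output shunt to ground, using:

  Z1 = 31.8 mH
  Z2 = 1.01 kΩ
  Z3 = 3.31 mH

Step 1 — Angular frequency: ω = 2π·f = 2π·3460 = 2.174e+04 rad/s.
Step 2 — Component impedances:
  Z1: Z = jωL = j·2.174e+04·0.0318 = 0 + j691.3 Ω
  Z2: Z = R = 1010 Ω
  Z3: Z = jωL = j·2.174e+04·0.00331 = 0 + j71.96 Ω
Step 3 — With open output, the series arm Z2 and the output shunt Z3 appear in series to ground: Z2 + Z3 = 1010 + j71.96 Ω.
Step 4 — Parallel with input shunt Z1: Z_in = Z1 || (Z2 + Z3) = 301.2 + j463.7 Ω = 552.9∠57.0° Ω.

Z = 301.2 + j463.7 Ω = 552.9∠57.0° Ω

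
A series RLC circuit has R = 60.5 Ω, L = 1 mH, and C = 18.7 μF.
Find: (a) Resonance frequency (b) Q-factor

Step 1 — Resonance condition Im(Z)=0 gives ω₀ = 1/√(LC).
Step 2 — ω₀ = 1/√(0.001·1.87e-05) = 7313 rad/s.
Step 3 — f₀ = ω₀/(2π) = 1164 Hz.
Step 4 — Series Q: Q = ω₀L/R = 7313·0.001/60.5 = 0.1209.

(a) f₀ = 1164 Hz  (b) Q = 0.1209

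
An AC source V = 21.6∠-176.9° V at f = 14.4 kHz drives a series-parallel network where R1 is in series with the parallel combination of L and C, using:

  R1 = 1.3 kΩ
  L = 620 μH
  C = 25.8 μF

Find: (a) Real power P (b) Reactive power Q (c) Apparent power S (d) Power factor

Step 1 — Angular frequency: ω = 2π·f = 2π·1.44e+04 = 9.048e+04 rad/s.
Step 2 — Component impedances:
  R1: Z = R = 1300 Ω
  L: Z = jωL = j·9.048e+04·0.00062 = 0 + j56.1 Ω
  C: Z = 1/(jωC) = -j/(ω·C) = 0 - j0.4284 Ω
Step 3 — Parallel branch: L || C = 1/(1/L + 1/C) = 0 - j0.4317 Ω.
Step 4 — Series with R1: Z_total = R1 + (L || C) = 1300 - j0.4317 Ω = 1300∠-0.0° Ω.
Step 5 — Source phasor: V = 21.6∠-176.9° V = -21.57 - j1.168 V.
Step 6 — Current: I = V / Z = -0.01659 - j0.000904 A = 0.01662∠-176.9° A.
Step 7 — Complex power: S = V·I* = 0.3589 - j0.0001192 VA.
Step 8 — Real power: P = Re(S) = 0.3589 W.
Step 9 — Reactive power: Q = Im(S) = -0.0001192 VAR.
Step 10 — Apparent power: |S| = 0.3589 VA.
Step 11 — Power factor: PF = P/|S| = 1 (leading).

(a) P = 0.3589 W  (b) Q = -0.0001192 VAR  (c) S = 0.3589 VA  (d) PF = 1 (leading)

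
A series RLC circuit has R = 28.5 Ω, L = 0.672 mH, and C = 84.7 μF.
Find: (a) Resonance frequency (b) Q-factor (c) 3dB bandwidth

Step 1 — Resonance: ω₀ = 1/√(LC) = 1/√(0.000672·8.47e-05) = 4192 rad/s.
Step 2 — f₀ = ω₀/(2π) = 667.1 Hz.
Step 3 — Series Q: Q = ω₀L/R = 4192·0.000672/28.5 = 0.09883.
Step 4 — Bandwidth: Δω = ω₀/Q = 4.241e+04 rad/s; BW = Δω/(2π) = 6750 Hz.

(a) f₀ = 667.1 Hz  (b) Q = 0.09883  (c) BW = 6750 Hz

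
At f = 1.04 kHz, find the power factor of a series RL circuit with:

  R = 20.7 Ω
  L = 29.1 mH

Step 1 — Angular frequency: ω = 2π·f = 2π·1040 = 6535 rad/s.
Step 2 — Component impedances:
  R: Z = R = 20.7 Ω
  L: Z = jωL = j·6535·0.0291 = 0 + j190.2 Ω
Step 3 — Series combination: Z_total = R + L = 20.7 + j190.2 Ω = 191.3∠83.8° Ω.
Step 4 — Power factor: PF = cos(φ) = Re(Z)/|Z| = 20.7/191.3 = 0.1082.
Step 5 — Type: Im(Z) = 190.2 ⇒ lagging (phase φ = 83.8°).

PF = 0.1082 (lagging, φ = 83.8°)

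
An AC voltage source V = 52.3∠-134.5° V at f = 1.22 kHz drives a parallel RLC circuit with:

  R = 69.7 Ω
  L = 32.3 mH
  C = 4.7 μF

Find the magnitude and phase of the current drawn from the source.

Step 1 — Angular frequency: ω = 2π·f = 2π·1220 = 7665 rad/s.
Step 2 — Component impedances:
  R: Z = R = 69.7 Ω
  L: Z = jωL = j·7665·0.0323 = 0 + j247.6 Ω
  C: Z = 1/(jωC) = -j/(ω·C) = 0 - j27.76 Ω
Step 3 — Parallel combination: 1/Z_total = 1/R + 1/L + 1/C; Z_total = 11.67 - j26.03 Ω = 28.52∠-65.8° Ω.
Step 4 — Source phasor: V = 52.3∠-134.5° V = -36.66 - j37.3 V.
Step 5 — Ohm's law: I = V / Z_total = (-36.66 - j37.3) / (11.67 - j26.03) = 0.6673 - j1.708 A.
Step 6 — Convert to polar: |I| = 1.834 A, ∠I = -68.7°.

I = 1.834∠-68.7° A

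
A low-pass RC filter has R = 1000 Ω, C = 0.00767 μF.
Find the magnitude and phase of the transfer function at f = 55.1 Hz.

Step 1 — Angular frequency: ω = 2π·55.1 = 346.2 rad/s.
Step 2 — Transfer function: H(jω) = 1/(1 + jωRC).
Step 3 — Denominator: 1 + jωRC = 1 + j·346.2·1000·7.67e-09 = 1 + j0.002655.
Step 4 — H = 1 - j0.002655.
Step 5 — Magnitude: |H| = 1 (-0.0 dB); phase: φ = -0.2°.

|H| = 1 (-0.0 dB), φ = -0.2°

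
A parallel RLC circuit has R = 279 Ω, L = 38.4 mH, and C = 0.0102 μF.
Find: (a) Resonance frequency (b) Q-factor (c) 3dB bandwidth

Step 1 — Resonance: ω₀ = 1/√(LC) = 1/√(0.0384·1.02e-08) = 5.053e+04 rad/s.
Step 2 — f₀ = ω₀/(2π) = 8042 Hz.
Step 3 — Parallel Q: Q = R/(ω₀L) = 279/(5.053e+04·0.0384) = 0.1438.
Step 4 — Bandwidth: Δω = ω₀/Q = 3.514e+05 rad/s; BW = Δω/(2π) = 5.593e+04 Hz.

(a) f₀ = 8042 Hz  (b) Q = 0.1438  (c) BW = 5.593e+04 Hz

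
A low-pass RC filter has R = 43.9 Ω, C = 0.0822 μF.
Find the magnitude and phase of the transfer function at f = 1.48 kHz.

Step 1 — Angular frequency: ω = 2π·1480 = 9299 rad/s.
Step 2 — Transfer function: H(jω) = 1/(1 + jωRC).
Step 3 — Denominator: 1 + jωRC = 1 + j·9299·43.9·8.22e-08 = 1 + j0.03356.
Step 4 — H = 0.9989 - j0.03352.
Step 5 — Magnitude: |H| = 0.9994 (-0.0 dB); phase: φ = -1.9°.

|H| = 0.9994 (-0.0 dB), φ = -1.9°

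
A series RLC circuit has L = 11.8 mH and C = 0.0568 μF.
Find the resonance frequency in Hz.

Step 1 — Resonance condition Im(Z)=0 gives ω₀ = 1/√(LC).
Step 2 — ω₀ = 1/√(0.0118·5.68e-08) = 3.863e+04 rad/s.
Step 3 — f₀ = ω₀/(2π) = 6148 Hz.

f₀ = 6148 Hz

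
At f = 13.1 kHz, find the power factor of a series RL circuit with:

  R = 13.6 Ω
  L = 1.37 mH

Step 1 — Angular frequency: ω = 2π·f = 2π·1.31e+04 = 8.231e+04 rad/s.
Step 2 — Component impedances:
  R: Z = R = 13.6 Ω
  L: Z = jωL = j·8.231e+04·0.00137 = 0 + j112.8 Ω
Step 3 — Series combination: Z_total = R + L = 13.6 + j112.8 Ω = 113.6∠83.1° Ω.
Step 4 — Power factor: PF = cos(φ) = Re(Z)/|Z| = 13.6/113.6 = 0.1197.
Step 5 — Type: Im(Z) = 112.8 ⇒ lagging (phase φ = 83.1°).

PF = 0.1197 (lagging, φ = 83.1°)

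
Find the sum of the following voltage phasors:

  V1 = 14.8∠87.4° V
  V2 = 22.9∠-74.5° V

Step 1 — Convert each phasor to rectangular form:
  V1 = 14.8·(cos(87.4°) + j·sin(87.4°)) = 0.6714 + j14.78 V
  V2 = 22.9·(cos(-74.5°) + j·sin(-74.5°)) = 6.12 - j22.07 V
Step 2 — Sum components: V_total = 6.791 - j7.282 V.
Step 3 — Convert to polar: |V_total| = 9.958 V, ∠V_total = -47.0°.

V_total = 9.958∠-47.0° V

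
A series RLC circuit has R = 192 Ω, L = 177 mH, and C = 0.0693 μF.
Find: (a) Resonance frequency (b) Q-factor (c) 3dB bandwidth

Step 1 — Resonance condition Im(Z)=0 gives ω₀ = 1/√(LC).
Step 2 — ω₀ = 1/√(0.177·6.93e-08) = 9029 rad/s.
Step 3 — f₀ = ω₀/(2π) = 1437 Hz.
Step 4 — Series Q: Q = ω₀L/R = 9029·0.177/192 = 8.324.
Step 5 — 3dB bandwidth: Δω = ω₀/Q = 1085 rad/s; BW = Δω/(2π) = 172.6 Hz.

(a) f₀ = 1437 Hz  (b) Q = 8.324  (c) BW = 172.6 Hz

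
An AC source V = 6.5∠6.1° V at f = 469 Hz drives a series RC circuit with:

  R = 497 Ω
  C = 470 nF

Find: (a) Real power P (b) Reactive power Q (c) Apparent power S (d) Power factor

Step 1 — Angular frequency: ω = 2π·f = 2π·469 = 2947 rad/s.
Step 2 — Component impedances:
  R: Z = R = 497 Ω
  C: Z = 1/(jωC) = -j/(ω·C) = 0 - j722 Ω
Step 3 — Series combination: Z_total = R + C = 497 - j722 Ω = 876.5∠-55.5° Ω.
Step 4 — Source phasor: V = 6.5∠6.1° V = 6.463 + j0.6907 V.
Step 5 — Current: I = V / Z = 0.003532 + j0.00652 A = 0.007416∠61.6° A.
Step 6 — Complex power: S = V·I* = 0.02733 - j0.0397 VA.
Step 7 — Real power: P = Re(S) = 0.02733 W.
Step 8 — Reactive power: Q = Im(S) = -0.0397 VAR.
Step 9 — Apparent power: |S| = 0.0482 VA.
Step 10 — Power factor: PF = P/|S| = 0.567 (leading).

(a) P = 0.02733 W  (b) Q = -0.0397 VAR  (c) S = 0.0482 VA  (d) PF = 0.567 (leading)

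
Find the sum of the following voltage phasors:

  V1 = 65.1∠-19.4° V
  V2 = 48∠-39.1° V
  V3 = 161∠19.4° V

Step 1 — Convert each phasor to rectangular form:
  V1 = 65.1·(cos(-19.4°) + j·sin(-19.4°)) = 61.4 - j21.62 V
  V2 = 48·(cos(-39.1°) + j·sin(-39.1°)) = 37.25 - j30.27 V
  V3 = 161·(cos(19.4°) + j·sin(19.4°)) = 151.9 + j53.48 V
Step 2 — Sum components: V_total = 250.5 + j1.582 V.
Step 3 — Convert to polar: |V_total| = 250.5 V, ∠V_total = 0.4°.

V_total = 250.5∠0.4° V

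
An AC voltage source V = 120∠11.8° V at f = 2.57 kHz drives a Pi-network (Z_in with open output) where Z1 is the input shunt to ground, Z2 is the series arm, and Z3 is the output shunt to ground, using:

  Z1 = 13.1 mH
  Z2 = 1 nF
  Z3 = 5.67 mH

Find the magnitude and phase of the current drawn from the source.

Step 1 — Angular frequency: ω = 2π·f = 2π·2570 = 1.615e+04 rad/s.
Step 2 — Component impedances:
  Z1: Z = jωL = j·1.615e+04·0.0131 = 0 + j211.5 Ω
  Z2: Z = 1/(jωC) = -j/(ω·C) = 0 - j6.193e+04 Ω
  Z3: Z = jωL = j·1.615e+04·0.00567 = 0 + j91.56 Ω
Step 3 — With open output, the series arm Z2 and the output shunt Z3 appear in series to ground: Z2 + Z3 = 0 - j6.184e+04 Ω.
Step 4 — Parallel with input shunt Z1: Z_in = Z1 || (Z2 + Z3) = 0 + j212.3 Ω = 212.3∠90.0° Ω.
Step 5 — Source phasor: V = 120∠11.8° V = 117.5 + j24.54 V.
Step 6 — Ohm's law: I = V / Z_total = (117.5 + j24.54) / (0 + j212.3) = 0.1156 - j0.5534 A.
Step 7 — Convert to polar: |I| = 0.5653 A, ∠I = -78.2°.

I = 0.5653∠-78.2° A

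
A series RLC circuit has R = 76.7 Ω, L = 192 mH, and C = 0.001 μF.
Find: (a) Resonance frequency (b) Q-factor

Step 1 — Resonance condition Im(Z)=0 gives ω₀ = 1/√(LC).
Step 2 — ω₀ = 1/√(0.192·1e-09) = 7.217e+04 rad/s.
Step 3 — f₀ = ω₀/(2π) = 1.149e+04 Hz.
Step 4 — Series Q: Q = ω₀L/R = 7.217e+04·0.192/76.7 = 180.7.

(a) f₀ = 1.149e+04 Hz  (b) Q = 180.7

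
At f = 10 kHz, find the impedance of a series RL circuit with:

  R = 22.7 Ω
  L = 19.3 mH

Step 1 — Angular frequency: ω = 2π·f = 2π·1e+04 = 6.283e+04 rad/s.
Step 2 — Component impedances:
  R: Z = R = 22.7 Ω
  L: Z = jωL = j·6.283e+04·0.0193 = 0 + j1213 Ω
Step 3 — Series combination: Z_total = R + L = 22.7 + j1213 Ω = 1213∠88.9° Ω.

Z = 22.7 + j1213 Ω = 1213∠88.9° Ω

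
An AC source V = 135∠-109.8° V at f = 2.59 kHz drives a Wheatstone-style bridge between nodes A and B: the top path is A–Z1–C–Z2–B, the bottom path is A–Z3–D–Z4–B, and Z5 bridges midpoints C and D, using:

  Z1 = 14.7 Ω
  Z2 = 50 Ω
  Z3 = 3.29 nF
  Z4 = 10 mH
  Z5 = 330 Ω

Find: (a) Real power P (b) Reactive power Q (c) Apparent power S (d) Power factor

Step 1 — Angular frequency: ω = 2π·f = 2π·2590 = 1.627e+04 rad/s.
Step 2 — Component impedances:
  Z1: Z = R = 14.7 Ω
  Z2: Z = R = 50 Ω
  Z3: Z = 1/(jωC) = -j/(ω·C) = 0 - j1.868e+04 Ω
  Z4: Z = jωL = j·1.627e+04·0.01 = 0 + j162.7 Ω
  Z5: Z = R = 330 Ω
Step 3 — Bridge requires nodal analysis (the Z5 bridge couples midpoints C and D, so the two paths cannot be reduced to a simple series/parallel combination). Setting node B to ground and injecting 1 A at node A, the 3-node admittance system at A, C, D solves to V_A = Z_AB = 59.05 + j2.252 Ω = 59.1∠2.2° Ω.
Step 4 — Source phasor: V = 135∠-109.8° V = -45.73 - j127 V.
Step 5 — Current: I = V / Z = -0.8552 - j2.118 A = 2.284∠-112.0° A.
Step 6 — Complex power: S = V·I* = 308.2 + j11.75 VA.
Step 7 — Real power: P = Re(S) = 308.2 W.
Step 8 — Reactive power: Q = Im(S) = 11.75 VAR.
Step 9 — Apparent power: |S| = 308.4 VA.
Step 10 — Power factor: PF = P/|S| = 0.9993 (lagging).

(a) P = 308.2 W  (b) Q = 11.75 VAR  (c) S = 308.4 VA  (d) PF = 0.9993 (lagging)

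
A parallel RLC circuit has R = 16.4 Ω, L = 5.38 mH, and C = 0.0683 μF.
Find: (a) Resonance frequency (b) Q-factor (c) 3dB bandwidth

Step 1 — Resonance: ω₀ = 1/√(LC) = 1/√(0.00538·6.83e-08) = 5.217e+04 rad/s.
Step 2 — f₀ = ω₀/(2π) = 8303 Hz.
Step 3 — Parallel Q: Q = R/(ω₀L) = 16.4/(5.217e+04·0.00538) = 0.05843.
Step 4 — Bandwidth: Δω = ω₀/Q = 8.928e+05 rad/s; BW = Δω/(2π) = 1.421e+05 Hz.

(a) f₀ = 8303 Hz  (b) Q = 0.05843  (c) BW = 1.421e+05 Hz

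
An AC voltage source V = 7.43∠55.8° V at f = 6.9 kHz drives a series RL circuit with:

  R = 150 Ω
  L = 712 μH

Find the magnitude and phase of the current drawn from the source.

Step 1 — Angular frequency: ω = 2π·f = 2π·6900 = 4.335e+04 rad/s.
Step 2 — Component impedances:
  R: Z = R = 150 Ω
  L: Z = jωL = j·4.335e+04·0.000712 = 0 + j30.87 Ω
Step 3 — Series combination: Z_total = R + L = 150 + j30.87 Ω = 153.1∠11.6° Ω.
Step 4 — Source phasor: V = 7.43∠55.8° V = 4.176 + j6.145 V.
Step 5 — Ohm's law: I = V / Z_total = (4.176 + j6.145) / (150 + j30.87) = 0.0348 + j0.03381 A.
Step 6 — Convert to polar: |I| = 0.04852 A, ∠I = 44.2°.

I = 0.04852∠44.2° A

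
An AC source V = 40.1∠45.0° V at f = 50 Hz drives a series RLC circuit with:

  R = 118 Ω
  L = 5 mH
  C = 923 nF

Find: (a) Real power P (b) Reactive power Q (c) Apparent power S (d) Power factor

Step 1 — Angular frequency: ω = 2π·f = 2π·50 = 314.2 rad/s.
Step 2 — Component impedances:
  R: Z = R = 118 Ω
  L: Z = jωL = j·314.2·0.005 = 0 + j1.571 Ω
  C: Z = 1/(jωC) = -j/(ω·C) = 0 - j3449 Ω
Step 3 — Series combination: Z_total = R + L + C = 118 - j3447 Ω = 3449∠-88.0° Ω.
Step 4 — Source phasor: V = 40.1∠45.0° V = 28.35 + j28.35 V.
Step 5 — Current: I = V / Z = -0.007935 + j0.008497 A = 0.01163∠133.0° A.
Step 6 — Complex power: S = V·I* = 0.01595 - j0.4659 VA.
Step 7 — Real power: P = Re(S) = 0.01595 W.
Step 8 — Reactive power: Q = Im(S) = -0.4659 VAR.
Step 9 — Apparent power: |S| = 0.4662 VA.
Step 10 — Power factor: PF = P/|S| = 0.03421 (leading).

(a) P = 0.01595 W  (b) Q = -0.4659 VAR  (c) S = 0.4662 VA  (d) PF = 0.03421 (leading)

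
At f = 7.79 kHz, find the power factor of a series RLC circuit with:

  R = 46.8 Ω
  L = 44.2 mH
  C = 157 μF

Step 1 — Angular frequency: ω = 2π·f = 2π·7790 = 4.895e+04 rad/s.
Step 2 — Component impedances:
  R: Z = R = 46.8 Ω
  L: Z = jωL = j·4.895e+04·0.0442 = 0 + j2163 Ω
  C: Z = 1/(jωC) = -j/(ω·C) = 0 - j0.1301 Ω
Step 3 — Series combination: Z_total = R + L + C = 46.8 + j2163 Ω = 2164∠88.8° Ω.
Step 4 — Power factor: PF = cos(φ) = Re(Z)/|Z| = 46.8/2164 = 0.02163.
Step 5 — Type: Im(Z) = 2163 ⇒ lagging (phase φ = 88.8°).

PF = 0.02163 (lagging, φ = 88.8°)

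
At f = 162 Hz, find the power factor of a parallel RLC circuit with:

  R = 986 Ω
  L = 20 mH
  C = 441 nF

Step 1 — Angular frequency: ω = 2π·f = 2π·162 = 1018 rad/s.
Step 2 — Component impedances:
  R: Z = R = 986 Ω
  L: Z = jωL = j·1018·0.02 = 0 + j20.36 Ω
  C: Z = 1/(jωC) = -j/(ω·C) = 0 - j2228 Ω
Step 3 — Parallel combination: 1/Z_total = 1/R + 1/L + 1/C; Z_total = 0.4279 + j20.54 Ω = 20.54∠88.8° Ω.
Step 4 — Power factor: PF = cos(φ) = Re(Z)/|Z| = 0.4279/20.54 = 0.02083.
Step 5 — Type: Im(Z) = 20.54 ⇒ lagging (phase φ = 88.8°).

PF = 0.02083 (lagging, φ = 88.8°)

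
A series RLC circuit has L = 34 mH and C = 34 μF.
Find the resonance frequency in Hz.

Step 1 — Resonance condition Im(Z)=0 gives ω₀ = 1/√(LC).
Step 2 — ω₀ = 1/√(0.034·3.4e-05) = 930.1 rad/s.
Step 3 — f₀ = ω₀/(2π) = 148 Hz.

f₀ = 148 Hz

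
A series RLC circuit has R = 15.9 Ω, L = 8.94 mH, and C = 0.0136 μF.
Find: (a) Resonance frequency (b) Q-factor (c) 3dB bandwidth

Step 1 — Resonance: ω₀ = 1/√(LC) = 1/√(0.00894·1.36e-08) = 9.069e+04 rad/s.
Step 2 — f₀ = ω₀/(2π) = 1.443e+04 Hz.
Step 3 — Series Q: Q = ω₀L/R = 9.069e+04·0.00894/15.9 = 50.99.
Step 4 — Bandwidth: Δω = ω₀/Q = 1779 rad/s; BW = Δω/(2π) = 283.1 Hz.

(a) f₀ = 1.443e+04 Hz  (b) Q = 50.99  (c) BW = 283.1 Hz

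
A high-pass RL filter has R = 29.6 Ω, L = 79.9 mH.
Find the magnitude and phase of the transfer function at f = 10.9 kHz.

Step 1 — Angular frequency: ω = 2π·1.09e+04 = 6.849e+04 rad/s.
Step 2 — Transfer function: H(jω) = jωL/(R + jωL).
Step 3 — Numerator jωL = j·5472; denominator R + jωL = 29.6 + j5472.
Step 4 — H = 1 + j0.005409.
Step 5 — Magnitude: |H| = 1 (-0.0 dB); phase: φ = 0.3°.

|H| = 1 (-0.0 dB), φ = 0.3°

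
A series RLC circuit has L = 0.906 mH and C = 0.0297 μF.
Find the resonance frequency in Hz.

Step 1 — Resonance condition Im(Z)=0 gives ω₀ = 1/√(LC).
Step 2 — ω₀ = 1/√(0.000906·2.97e-08) = 1.928e+05 rad/s.
Step 3 — f₀ = ω₀/(2π) = 3.068e+04 Hz.

f₀ = 3.068e+04 Hz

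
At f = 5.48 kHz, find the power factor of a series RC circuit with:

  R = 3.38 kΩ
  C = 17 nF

Step 1 — Angular frequency: ω = 2π·f = 2π·5480 = 3.443e+04 rad/s.
Step 2 — Component impedances:
  R: Z = R = 3380 Ω
  C: Z = 1/(jωC) = -j/(ω·C) = 0 - j1708 Ω
Step 3 — Series combination: Z_total = R + C = 3380 - j1708 Ω = 3787∠-26.8° Ω.
Step 4 — Power factor: PF = cos(φ) = Re(Z)/|Z| = 3380/3787 = 0.8925.
Step 5 — Type: Im(Z) = -1708 ⇒ leading (phase φ = -26.8°).

PF = 0.8925 (leading, φ = -26.8°)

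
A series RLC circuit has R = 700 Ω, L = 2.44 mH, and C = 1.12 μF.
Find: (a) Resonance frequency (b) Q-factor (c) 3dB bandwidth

Step 1 — Resonance: ω₀ = 1/√(LC) = 1/√(0.00244·1.12e-06) = 1.913e+04 rad/s.
Step 2 — f₀ = ω₀/(2π) = 3045 Hz.
Step 3 — Series Q: Q = ω₀L/R = 1.913e+04·0.00244/700 = 0.06668.
Step 4 — Bandwidth: Δω = ω₀/Q = 2.869e+05 rad/s; BW = Δω/(2π) = 4.566e+04 Hz.

(a) f₀ = 3045 Hz  (b) Q = 0.06668  (c) BW = 4.566e+04 Hz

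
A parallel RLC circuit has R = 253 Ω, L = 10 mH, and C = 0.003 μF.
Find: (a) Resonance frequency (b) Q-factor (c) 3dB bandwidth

Step 1 — Resonance: ω₀ = 1/√(LC) = 1/√(0.01·3e-09) = 1.826e+05 rad/s.
Step 2 — f₀ = ω₀/(2π) = 2.906e+04 Hz.
Step 3 — Parallel Q: Q = R/(ω₀L) = 253/(1.826e+05·0.01) = 0.1386.
Step 4 — Bandwidth: Δω = ω₀/Q = 1.318e+06 rad/s; BW = Δω/(2π) = 2.097e+05 Hz.

(a) f₀ = 2.906e+04 Hz  (b) Q = 0.1386  (c) BW = 2.097e+05 Hz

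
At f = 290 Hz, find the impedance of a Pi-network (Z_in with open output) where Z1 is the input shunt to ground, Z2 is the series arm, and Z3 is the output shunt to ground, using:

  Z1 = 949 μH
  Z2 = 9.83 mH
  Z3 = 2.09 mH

Step 1 — Angular frequency: ω = 2π·f = 2π·290 = 1822 rad/s.
Step 2 — Component impedances:
  Z1: Z = jωL = j·1822·0.000949 = 0 + j1.729 Ω
  Z2: Z = jωL = j·1822·0.00983 = 0 + j17.91 Ω
  Z3: Z = jωL = j·1822·0.00209 = 0 + j3.808 Ω
Step 3 — With open output, the series arm Z2 and the output shunt Z3 appear in series to ground: Z2 + Z3 = 0 + j21.72 Ω.
Step 4 — Parallel with input shunt Z1: Z_in = Z1 || (Z2 + Z3) = 0 + j1.602 Ω = 1.602∠90.0° Ω.

Z = 0 + j1.602 Ω = 1.602∠90.0° Ω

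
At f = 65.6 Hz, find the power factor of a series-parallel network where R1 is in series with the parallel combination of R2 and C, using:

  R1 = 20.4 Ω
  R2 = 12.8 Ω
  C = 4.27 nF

Step 1 — Angular frequency: ω = 2π·f = 2π·65.6 = 412.2 rad/s.
Step 2 — Component impedances:
  R1: Z = R = 20.4 Ω
  R2: Z = R = 12.8 Ω
  C: Z = 1/(jωC) = -j/(ω·C) = 0 - j5.682e+05 Ω
Step 3 — Parallel branch: R2 || C = 1/(1/R2 + 1/C) = 12.8 - j0.0002884 Ω.
Step 4 — Series with R1: Z_total = R1 + (R2 || C) = 33.2 - j0.0002884 Ω = 33.2∠-0.0° Ω.
Step 5 — Power factor: PF = cos(φ) = Re(Z)/|Z| = 33.2/33.2 = 1.
Step 6 — Type: Im(Z) = -0.0002884 ⇒ leading (phase φ = -0.0°).

PF = 1 (leading, φ = -0.0°)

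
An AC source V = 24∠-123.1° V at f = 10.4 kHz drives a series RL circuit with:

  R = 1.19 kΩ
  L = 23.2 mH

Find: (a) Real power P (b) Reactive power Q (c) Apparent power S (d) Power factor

Step 1 — Angular frequency: ω = 2π·f = 2π·1.04e+04 = 6.535e+04 rad/s.
Step 2 — Component impedances:
  R: Z = R = 1190 Ω
  L: Z = jωL = j·6.535e+04·0.0232 = 0 + j1516 Ω
Step 3 — Series combination: Z_total = R + L = 1190 + j1516 Ω = 1927∠51.9° Ω.
Step 4 — Source phasor: V = 24∠-123.1° V = -13.11 - j20.11 V.
Step 5 — Current: I = V / Z = -0.0124 - j0.001092 A = 0.01245∠-175.0° A.
Step 6 — Complex power: S = V·I* = 0.1845 + j0.2351 VA.
Step 7 — Real power: P = Re(S) = 0.1845 W.
Step 8 — Reactive power: Q = Im(S) = 0.2351 VAR.
Step 9 — Apparent power: |S| = 0.2989 VA.
Step 10 — Power factor: PF = P/|S| = 0.6175 (lagging).

(a) P = 0.1845 W  (b) Q = 0.2351 VAR  (c) S = 0.2989 VA  (d) PF = 0.6175 (lagging)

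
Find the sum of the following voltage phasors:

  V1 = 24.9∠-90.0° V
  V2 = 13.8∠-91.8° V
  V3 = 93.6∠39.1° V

Step 1 — Convert each phasor to rectangular form:
  V1 = 24.9·(cos(-90.0°) + j·sin(-90.0°)) = 0 - j24.9 V
  V2 = 13.8·(cos(-91.8°) + j·sin(-91.8°)) = -0.4335 - j13.79 V
  V3 = 93.6·(cos(39.1°) + j·sin(39.1°)) = 72.64 + j59.03 V
Step 2 — Sum components: V_total = 72.2 + j20.34 V.
Step 3 — Convert to polar: |V_total| = 75.01 V, ∠V_total = 15.7°.

V_total = 75.01∠15.7° V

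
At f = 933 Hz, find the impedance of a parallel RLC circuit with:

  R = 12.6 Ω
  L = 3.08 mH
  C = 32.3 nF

Step 1 — Angular frequency: ω = 2π·f = 2π·933 = 5862 rad/s.
Step 2 — Component impedances:
  R: Z = R = 12.6 Ω
  L: Z = jωL = j·5862·0.00308 = 0 + j18.06 Ω
  C: Z = 1/(jωC) = -j/(ω·C) = 0 - j5281 Ω
Step 3 — Parallel combination: 1/Z_total = 1/R + 1/L + 1/C; Z_total = 8.493 + j5.906 Ω = 10.34∠34.8° Ω.

Z = 8.493 + j5.906 Ω = 10.34∠34.8° Ω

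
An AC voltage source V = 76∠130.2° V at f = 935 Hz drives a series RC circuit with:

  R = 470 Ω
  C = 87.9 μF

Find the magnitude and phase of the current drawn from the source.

Step 1 — Angular frequency: ω = 2π·f = 2π·935 = 5875 rad/s.
Step 2 — Component impedances:
  R: Z = R = 470 Ω
  C: Z = 1/(jωC) = -j/(ω·C) = 0 - j1.937 Ω
Step 3 — Series combination: Z_total = R + C = 470 - j1.937 Ω = 470∠-0.2° Ω.
Step 4 — Source phasor: V = 76∠130.2° V = -49.05 + j58.05 V.
Step 5 — Ohm's law: I = V / Z_total = (-49.05 + j58.05) / (470 - j1.937) = -0.1049 + j0.1231 A.
Step 6 — Convert to polar: |I| = 0.1617 A, ∠I = 130.4°.

I = 0.1617∠130.4° A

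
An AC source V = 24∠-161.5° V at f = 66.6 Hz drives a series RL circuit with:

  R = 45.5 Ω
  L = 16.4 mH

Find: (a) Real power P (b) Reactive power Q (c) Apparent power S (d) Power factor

Step 1 — Angular frequency: ω = 2π·f = 2π·66.6 = 418.5 rad/s.
Step 2 — Component impedances:
  R: Z = R = 45.5 Ω
  L: Z = jωL = j·418.5·0.0164 = 0 + j6.863 Ω
Step 3 — Series combination: Z_total = R + L = 45.5 + j6.863 Ω = 46.01∠8.6° Ω.
Step 4 — Source phasor: V = 24∠-161.5° V = -22.76 - j7.615 V.
Step 5 — Current: I = V / Z = -0.5138 - j0.08988 A = 0.5216∠-170.1° A.
Step 6 — Complex power: S = V·I* = 12.38 + j1.867 VA.
Step 7 — Real power: P = Re(S) = 12.38 W.
Step 8 — Reactive power: Q = Im(S) = 1.867 VAR.
Step 9 — Apparent power: |S| = 12.52 VA.
Step 10 — Power factor: PF = P/|S| = 0.9888 (lagging).

(a) P = 12.38 W  (b) Q = 1.867 VAR  (c) S = 12.52 VA  (d) PF = 0.9888 (lagging)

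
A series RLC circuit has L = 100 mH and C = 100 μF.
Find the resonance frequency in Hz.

Step 1 — Resonance condition Im(Z)=0 gives ω₀ = 1/√(LC).
Step 2 — ω₀ = 1/√(0.1·0.0001) = 316.2 rad/s.
Step 3 — f₀ = ω₀/(2π) = 50.33 Hz.

f₀ = 50.33 Hz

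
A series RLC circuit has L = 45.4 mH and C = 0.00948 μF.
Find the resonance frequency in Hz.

Step 1 — Resonance condition Im(Z)=0 gives ω₀ = 1/√(LC).
Step 2 — ω₀ = 1/√(0.0454·9.48e-09) = 4.82e+04 rad/s.
Step 3 — f₀ = ω₀/(2π) = 7672 Hz.

f₀ = 7672 Hz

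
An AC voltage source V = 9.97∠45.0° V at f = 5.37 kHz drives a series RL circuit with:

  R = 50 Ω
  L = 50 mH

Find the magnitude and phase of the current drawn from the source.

Step 1 — Angular frequency: ω = 2π·f = 2π·5370 = 3.374e+04 rad/s.
Step 2 — Component impedances:
  R: Z = R = 50 Ω
  L: Z = jωL = j·3.374e+04·0.05 = 0 + j1687 Ω
Step 3 — Series combination: Z_total = R + L = 50 + j1687 Ω = 1688∠88.3° Ω.
Step 4 — Source phasor: V = 9.97∠45.0° V = 7.05 + j7.05 V.
Step 5 — Ohm's law: I = V / Z_total = (7.05 + j7.05) / (50 + j1687) = 0.004299 - j0.004051 A.
Step 6 — Convert to polar: |I| = 0.005907 A, ∠I = -43.3°.

I = 0.005907∠-43.3° A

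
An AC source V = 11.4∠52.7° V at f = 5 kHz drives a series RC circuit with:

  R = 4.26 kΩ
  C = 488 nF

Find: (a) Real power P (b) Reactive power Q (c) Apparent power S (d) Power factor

Step 1 — Angular frequency: ω = 2π·f = 2π·5000 = 3.142e+04 rad/s.
Step 2 — Component impedances:
  R: Z = R = 4260 Ω
  C: Z = 1/(jωC) = -j/(ω·C) = 0 - j65.23 Ω
Step 3 — Series combination: Z_total = R + C = 4260 - j65.23 Ω = 4260∠-0.9° Ω.
Step 4 — Source phasor: V = 11.4∠52.7° V = 6.908 + j9.068 V.
Step 5 — Current: I = V / Z = 0.001589 + j0.002153 A = 0.002676∠53.6° A.
Step 6 — Complex power: S = V·I* = 0.0305 - j0.000467 VA.
Step 7 — Real power: P = Re(S) = 0.0305 W.
Step 8 — Reactive power: Q = Im(S) = -0.000467 VAR.
Step 9 — Apparent power: |S| = 0.0305 VA.
Step 10 — Power factor: PF = P/|S| = 0.9999 (leading).

(a) P = 0.0305 W  (b) Q = -0.000467 VAR  (c) S = 0.0305 VA  (d) PF = 0.9999 (leading)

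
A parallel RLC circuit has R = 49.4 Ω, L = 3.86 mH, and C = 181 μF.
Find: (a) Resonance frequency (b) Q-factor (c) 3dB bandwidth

Step 1 — Resonance: ω₀ = 1/√(LC) = 1/√(0.00386·0.000181) = 1196 rad/s.
Step 2 — f₀ = ω₀/(2π) = 190.4 Hz.
Step 3 — Parallel Q: Q = R/(ω₀L) = 49.4/(1196·0.00386) = 10.7.
Step 4 — Bandwidth: Δω = ω₀/Q = 111.8 rad/s; BW = Δω/(2π) = 17.8 Hz.

(a) f₀ = 190.4 Hz  (b) Q = 10.7  (c) BW = 17.8 Hz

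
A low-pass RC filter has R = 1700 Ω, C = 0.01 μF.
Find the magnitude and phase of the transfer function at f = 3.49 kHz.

Step 1 — Angular frequency: ω = 2π·3490 = 2.193e+04 rad/s.
Step 2 — Transfer function: H(jω) = 1/(1 + jωRC).
Step 3 — Denominator: 1 + jωRC = 1 + j·2.193e+04·1700·1e-08 = 1 + j0.3728.
Step 4 — H = 0.878 - j0.3273.
Step 5 — Magnitude: |H| = 0.937 (-0.6 dB); phase: φ = -20.4°.

|H| = 0.937 (-0.6 dB), φ = -20.4°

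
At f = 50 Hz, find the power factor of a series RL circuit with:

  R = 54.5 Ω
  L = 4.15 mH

Step 1 — Angular frequency: ω = 2π·f = 2π·50 = 314.2 rad/s.
Step 2 — Component impedances:
  R: Z = R = 54.5 Ω
  L: Z = jωL = j·314.2·0.00415 = 0 + j1.304 Ω
Step 3 — Series combination: Z_total = R + L = 54.5 + j1.304 Ω = 54.52∠1.4° Ω.
Step 4 — Power factor: PF = cos(φ) = Re(Z)/|Z| = 54.5/54.516 = 0.9997.
Step 5 — Type: Im(Z) = 1.304 ⇒ lagging (phase φ = 1.4°).

PF = 0.9997 (lagging, φ = 1.4°)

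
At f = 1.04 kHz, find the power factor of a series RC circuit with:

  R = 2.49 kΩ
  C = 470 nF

Step 1 — Angular frequency: ω = 2π·f = 2π·1040 = 6535 rad/s.
Step 2 — Component impedances:
  R: Z = R = 2490 Ω
  C: Z = 1/(jωC) = -j/(ω·C) = 0 - j325.6 Ω
Step 3 — Series combination: Z_total = R + C = 2490 - j325.6 Ω = 2511∠-7.4° Ω.
Step 4 — Power factor: PF = cos(φ) = Re(Z)/|Z| = 2490/2511 = 0.9916.
Step 5 — Type: Im(Z) = -325.6 ⇒ leading (phase φ = -7.4°).

PF = 0.9916 (leading, φ = -7.4°)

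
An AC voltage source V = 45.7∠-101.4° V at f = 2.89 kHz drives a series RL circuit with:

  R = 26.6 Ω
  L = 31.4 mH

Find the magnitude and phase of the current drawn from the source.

Step 1 — Angular frequency: ω = 2π·f = 2π·2890 = 1.816e+04 rad/s.
Step 2 — Component impedances:
  R: Z = R = 26.6 Ω
  L: Z = jωL = j·1.816e+04·0.0314 = 0 + j570.2 Ω
Step 3 — Series combination: Z_total = R + L = 26.6 + j570.2 Ω = 570.8∠87.3° Ω.
Step 4 — Source phasor: V = 45.7∠-101.4° V = -9.033 - j44.8 V.
Step 5 — Ohm's law: I = V / Z_total = (-9.033 - j44.8) / (26.6 + j570.2) = -0.07914 + j0.01215 A.
Step 6 — Convert to polar: |I| = 0.08006 A, ∠I = 171.3°.

I = 0.08006∠171.3° A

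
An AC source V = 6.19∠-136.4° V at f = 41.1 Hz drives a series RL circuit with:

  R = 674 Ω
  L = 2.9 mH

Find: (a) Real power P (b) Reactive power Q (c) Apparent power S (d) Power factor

Step 1 — Angular frequency: ω = 2π·f = 2π·41.1 = 258.2 rad/s.
Step 2 — Component impedances:
  R: Z = R = 674 Ω
  L: Z = jωL = j·258.2·0.0029 = 0 + j0.7489 Ω
Step 3 — Series combination: Z_total = R + L = 674 + j0.7489 Ω = 674∠0.1° Ω.
Step 4 — Source phasor: V = 6.19∠-136.4° V = -4.483 - j4.269 V.
Step 5 — Current: I = V / Z = -0.006658 - j0.006326 A = 0.009184∠-136.5° A.
Step 6 — Complex power: S = V·I* = 0.05685 + j6.317e-05 VA.
Step 7 — Real power: P = Re(S) = 0.05685 W.
Step 8 — Reactive power: Q = Im(S) = 6.317e-05 VAR.
Step 9 — Apparent power: |S| = 0.05685 VA.
Step 10 — Power factor: PF = P/|S| = 1 (lagging).

(a) P = 0.05685 W  (b) Q = 6.317e-05 VAR  (c) S = 0.05685 VA  (d) PF = 1 (lagging)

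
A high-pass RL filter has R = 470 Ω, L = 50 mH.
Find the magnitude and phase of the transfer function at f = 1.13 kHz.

Step 1 — Angular frequency: ω = 2π·1130 = 7100 rad/s.
Step 2 — Transfer function: H(jω) = jωL/(R + jωL).
Step 3 — Numerator jωL = j·355; denominator R + jωL = 470 + j355.
Step 4 — H = 0.3633 + j0.4809.
Step 5 — Magnitude: |H| = 0.6027 (-4.4 dB); phase: φ = 52.9°.

|H| = 0.6027 (-4.4 dB), φ = 52.9°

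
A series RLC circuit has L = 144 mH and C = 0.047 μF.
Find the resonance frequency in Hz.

Step 1 — Resonance condition Im(Z)=0 gives ω₀ = 1/√(LC).
Step 2 — ω₀ = 1/√(0.144·4.7e-08) = 1.216e+04 rad/s.
Step 3 — f₀ = ω₀/(2π) = 1935 Hz.

f₀ = 1935 Hz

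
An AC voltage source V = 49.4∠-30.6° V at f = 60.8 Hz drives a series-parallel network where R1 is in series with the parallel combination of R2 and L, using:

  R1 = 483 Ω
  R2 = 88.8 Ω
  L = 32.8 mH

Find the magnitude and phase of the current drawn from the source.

Step 1 — Angular frequency: ω = 2π·f = 2π·60.8 = 382 rad/s.
Step 2 — Component impedances:
  R1: Z = R = 483 Ω
  R2: Z = R = 88.8 Ω
  L: Z = jωL = j·382·0.0328 = 0 + j12.53 Ω
Step 3 — Parallel branch: R2 || L = 1/(1/R2 + 1/L) = 1.734 + j12.29 Ω.
Step 4 — Series with R1: Z_total = R1 + (R2 || L) = 484.7 + j12.29 Ω = 484.9∠1.5° Ω.
Step 5 — Source phasor: V = 49.4∠-30.6° V = 42.52 - j25.15 V.
Step 6 — Ohm's law: I = V / Z_total = (42.52 - j25.15) / (484.7 + j12.29) = 0.08635 - j0.05407 A.
Step 7 — Convert to polar: |I| = 0.1019 A, ∠I = -32.1°.

I = 0.1019∠-32.1° A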